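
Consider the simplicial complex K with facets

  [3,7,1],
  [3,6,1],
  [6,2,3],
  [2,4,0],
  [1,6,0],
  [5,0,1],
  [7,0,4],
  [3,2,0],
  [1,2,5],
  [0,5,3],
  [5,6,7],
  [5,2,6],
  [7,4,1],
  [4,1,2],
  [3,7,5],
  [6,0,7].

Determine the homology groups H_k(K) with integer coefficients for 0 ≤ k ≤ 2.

We work with the vertex ordering 0 < 1 < 2 < 3 < 4 < 5 < 6 < 7. The simplices of K, each written with vertices in increasing order, are:

  0-simplices (8): [0], [1], [2], [3], [4], [5], [6], [7]
  1-simplices (24): (24 of them)
  2-simplices (16): [0,1,5], [0,1,6], [0,2,3], [0,2,4], [0,3,5], [0,4,7], [0,6,7], [1,2,4], [1,2,5], [1,3,6], [1,3,7], [1,4,7], [2,3,6], [2,5,6], [3,5,7], [5,6,7]

giving chain groups C_0 ≅ Z^8, C_1 ≅ Z^24, C_2 ≅ Z^16.

∂_1: C_1 → C_0 is given by ∂[p,q] = [q] − [p]. For instance
  ∂[1,3] = [3] − [1].
The 8×24 boundary matrix has rank 7 and Smith normal form diag(1,1,1,1,1,1,1).

Boundary ∂_2: C_2 → C_1 maps a triangle to the signed sum of its edges. For instance
  ∂[1,3,7] = [3,7] − [1,7] + [1,3],
  ∂[0,6,7] = [6,7] − [0,7] + [0,6].
The 24×16 boundary matrix has rank 15 and Smith normal form diag(1,1,1,1,1,1,1,1,1,1,1,1,1,1,1).

From H_k ≅ ker(∂_k) / im(∂_{k+1}) we obtain:

  H_0: rank C_0 − rank ∂_1 = 8 − 7 = 1, and the invariant factors of ∂_1 are all 1, so H_0 = Z.
  H_1: rank ker ∂_1 − rank ∂_2 = (24 − 7) − 15 = 2, and the invariant factors of ∂_2 are all 1, so H_1 = Z^2.
  H_2: rank ker ∂_2 − rank ∂_3 = (16 − 15) − 0 = 1, and there is no ∂_3, so H_2 = Z.

H_0 = Z,  H_1 = Z^2,  H_2 = Z.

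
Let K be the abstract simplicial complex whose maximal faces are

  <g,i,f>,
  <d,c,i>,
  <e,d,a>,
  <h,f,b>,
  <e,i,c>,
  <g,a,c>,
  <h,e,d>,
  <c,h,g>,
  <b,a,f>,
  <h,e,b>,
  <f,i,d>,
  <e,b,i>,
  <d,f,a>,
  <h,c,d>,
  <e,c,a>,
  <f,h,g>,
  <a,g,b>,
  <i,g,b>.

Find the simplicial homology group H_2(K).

H_2 = 0.

K has 9 vertices, 27 edges, 18 triangles.
rank ∂_2 = 18, rank ∂_3 = 0 ⇒ b_2 = 18 − 18 − 0 = 0. So H_2 = 0.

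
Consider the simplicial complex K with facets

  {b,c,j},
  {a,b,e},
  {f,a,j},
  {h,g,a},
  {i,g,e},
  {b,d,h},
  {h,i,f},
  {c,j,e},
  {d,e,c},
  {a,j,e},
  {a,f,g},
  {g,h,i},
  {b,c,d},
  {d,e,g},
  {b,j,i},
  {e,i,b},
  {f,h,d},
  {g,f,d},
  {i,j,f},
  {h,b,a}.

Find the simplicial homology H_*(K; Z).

K has 10 vertices, 30 edges, 20 triangles.
rank ∂_0 = 0, rank ∂_1 = 9 ⇒ b_0 = 10 − 0 − 9 = 1; all invariant factors of ∂_1 are 1 so no torsion. So H_0 ≅ Z.
rank ∂_1 = 9, rank ∂_2 = 20 ⇒ b_1 = 30 − 9 − 20 = 1; ∂_2 has invariant factor(s) [2] giving torsion. So H_1 ≅ Z ⊕ Z/2.
rank ∂_2 = 20, rank ∂_3 = 0 ⇒ b_2 = 20 − 20 − 0 = 0. So H_2 ≅ 0.

H_0 ≅ Z,  H_1 ≅ Z ⊕ Z/2,  H_2 = 0.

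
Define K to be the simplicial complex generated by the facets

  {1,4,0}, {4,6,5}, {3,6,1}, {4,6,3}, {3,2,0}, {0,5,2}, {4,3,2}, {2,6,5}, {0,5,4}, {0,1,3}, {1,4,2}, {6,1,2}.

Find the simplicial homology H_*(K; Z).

Take the total order 0 < 1 < 2 < 3 < 4 < 5 < 6 on the vertex set. Then K (dimension 2) consists of the simplices:

  0-simplices (7): [0], [1], [2], [3], [4], [5], [6]
  1-simplices (18): [0,1], [0,2], [0,3], [0,4], [0,5], [1,2], [1,3], [1,4], [1,6], [2,3], [2,4], [2,5], [2,6], [3,4], [3,6], [4,5], [4,6], [5,6]
  2-simplices (12): [0,1,3], [0,1,4], [0,2,3], [0,2,5], [0,4,5], [1,2,4], [1,2,6], [1,3,6], [2,3,4], [2,5,6], [3,4,6], [4,5,6]

so the chain groups are C_0 ≅ Z^7, C_1 ≅ Z^18, C_2 ≅ Z^12.

Boundary ∂_1: C_1 → C_0 is given by ∂[p,q] = [q] − [p].
As a 7×18 matrix over Z this has rank 6, with invariant factors (1,1,1,1,1,1).

Boundary ∂_2: C_2 → C_1 sends each 2-simplex [p,q,r] to [q,r] − [p,r] + [p,q]. For instance
  ∂[1,3,6] = [3,6] − [1,6] + [1,3],
  ∂[0,1,4] = [1,4] − [0,4] + [0,1].
This gives a 18×12 integer matrix of rank 12; reducing to Smith normal form yields diagonal entries (1,1,1,1,1,1,1,1,1,1,1,2).

From H_k ≅ ker(∂_k) / im(∂_{k+1}) we obtain:

  H_0: rank C_0 − rank ∂_1 = 7 − 6 = 1, and the invariant factors of ∂_1 are all 1, so H_0 ≅ Z.
  H_1: rank ker ∂_1 − rank ∂_2 = (18 − 6) − 12 = 0, and ∂_2 has invariant factor 2 > 1, so H_1 ≅ Z/2.
  H_2: rank ker ∂_2 − rank ∂_3 = (12 − 12) − 0 = 0, and there is no ∂_3, so H_2 ≅ 0.

H_0 = Z,  H_1 = Z/2,  H_2 = 0.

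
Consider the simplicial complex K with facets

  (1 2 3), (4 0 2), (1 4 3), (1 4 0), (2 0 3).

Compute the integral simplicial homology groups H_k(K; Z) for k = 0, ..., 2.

H_0 ≅ Z,  H_1 ≅ Z,  H_2 = 0.

K has 5 vertices, 10 edges, 5 triangles.
rank ∂_0 = 0, rank ∂_1 = 4 ⇒ b_0 = 5 − 0 − 4 = 1; all invariant factors of ∂_1 are 1 so no torsion. So H_0 = Z.
rank ∂_1 = 4, rank ∂_2 = 5 ⇒ b_1 = 10 − 4 − 5 = 1; all invariant factors of ∂_2 are 1 so no torsion. So H_1 = Z.
rank ∂_2 = 5, rank ∂_3 = 0 ⇒ b_2 = 5 − 5 − 0 = 0. So H_2 = 0.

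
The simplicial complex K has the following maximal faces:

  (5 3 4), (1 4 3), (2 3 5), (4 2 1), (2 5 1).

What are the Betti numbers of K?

b_0 = 1, b_1 = 1, b_2 = 0.

Order the vertices as 1 < 2 < 3 < 4 < 5. Listing each simplex with vertices in this order, K has dimension 2 with simplices:

  0-simplices (5): [1], [2], [3], [4], [5]
  1-simplices (10): [1,2], [1,3], [1,4], [1,5], [2,3], [2,4], [2,5], [3,4], [3,5], [4,5]
  2-simplices (5): [1,2,4], [1,2,5], [1,3,4], [2,3,5], [3,4,5]

giving chain groups C_0 ≅ Z^5, C_1 ≅ Z^10, C_2 ≅ Z^5.

Boundary ∂_1: C_1 → C_0 maps an edge to its endpoints' difference, ∂[p,q] = q − p. For instance
  ∂[1,5] = [5] − [1].
The 5×10 boundary matrix has rank 4 and Smith normal form diag(1,1,1,1).

∂_2: C_2 → C_1 acts by ∂[p,q,r] = [q,r] − [p,r] + [p,q]. For instance
  ∂[1,2,4] = [2,4] − [1,4] + [1,2],
  ∂[3,4,5] = [4,5] − [3,5] + [3,4].
This gives a 10×5 integer matrix of rank 5; reducing to Smith normal form yields diagonal entries (1,1,1,1,1).

Now H_k = ker ∂_k / im ∂_{k+1}, so:

  H_0: rank C_0 − rank ∂_1 = 5 − 4 = 1, and the invariant factors of ∂_1 are all 1, so H_0 ≅ Z.
  H_1: rank ker ∂_1 − rank ∂_2 = (10 − 4) − 5 = 1, and the invariant factors of ∂_2 are all 1, so H_1 ≅ Z.
  H_2: rank ker ∂_2 − rank ∂_3 = (5 − 5) − 0 = 0, and there is no ∂_3, so H_2 ≅ 0.

Hence the Betti numbers are b_0 = 1, b_1 = 1, b_2 = 0.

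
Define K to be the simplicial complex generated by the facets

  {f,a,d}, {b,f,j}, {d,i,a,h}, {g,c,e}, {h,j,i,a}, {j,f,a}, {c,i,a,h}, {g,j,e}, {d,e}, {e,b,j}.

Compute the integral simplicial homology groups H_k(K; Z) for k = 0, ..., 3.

Fix the vertex order a < b < c < d < e < f < g < h < i < j and write every simplex with vertices in increasing order. Then dim K = 3 and the simplices of K are:

  0-simplices (10): a, b, c, d, e, f, g, h, i, j
  1-simplices (24): ac, ad, af, ah, ai, aj, be, bf, bj, ce, cg, ch, ci, de, df, dh, di, eg, ej, fj, gj, hi, hj, ij
  2-simplices (16): ach, aci, adf, adh, adi, afj, ahi, ahj, aij, bej, bfj, ceg, chi, dhi, egj, hij
  3-simplices (3): achi, adhi, ahij

Hence C_0 ≅ Z^10, C_1 ≅ Z^24, C_2 ≅ Z^16, C_3 ≅ Z^3.

∂_1: C_1 → C_0 maps an edge to its endpoints' difference, ∂[p,q] = q − p. For instance
  ∂ce = e − c.
The resulting 10×24 matrix has rank 9, and its Smith normal form has invariant factors (1,1,1,1,1,1,1,1,1).

Boundary ∂_2: C_2 → C_1 maps a triangle to the signed sum of its edges. For instance
  ∂adf = df − af + ad,
  ∂ach = ch − ah + ac.
As a 24×16 matrix over Z this has rank 13, with invariant factors (1,1,1,1,1,1,1,1,1,1,1,1,1).

The boundary map ∂_3: C_3 → C_2 sends each 3-simplex σ to the alternating sum Σ_i (−1)^i (σ with its i-th vertex removed). For instance
  ∂achi = chi − ahi + aci − ach,
  ∂ahij = hij − aij + ahj − ahi.
As a 16×3 matrix over Z this has rank 3, with invariant factors (1,1,1).

Now H_k = ker ∂_k / im ∂_{k+1}, so:

  H_0: rank C_0 − rank ∂_1 = 10 − 9 = 1, and the invariant factors of ∂_1 are all 1, so H_0 ≅ Z.
  H_1: rank ker ∂_1 − rank ∂_2 = (24 − 9) − 13 = 2, and the invariant factors of ∂_2 are all 1, so H_1 ≅ Z^2.
  H_2: rank ker ∂_2 − rank ∂_3 = (16 − 13) − 3 = 0, and the invariant factors of ∂_3 are all 1, so H_2 ≅ 0.
  H_3: rank ker ∂_3 − rank ∂_4 = (3 − 3) − 0 = 0, and there is no ∂_4, so H_3 ≅ 0.

As a check, the Euler characteristic is 10 − 24 + 16 − 3 = -1, which agrees with 1 − 2 + 0 − 0 = -1.

H_0 = Z,  H_1 = Z^2,  H_2 = 0,  H_3 = 0.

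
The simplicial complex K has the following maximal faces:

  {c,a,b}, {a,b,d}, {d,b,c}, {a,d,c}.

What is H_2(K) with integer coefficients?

Order the vertices as a < b < c < d. Listing each simplex with vertices in this order, K has dimension 2 with simplices:

  0-simplices (4): a, b, c, d
  1-simplices (6): ab, ac, ad, bc, bd, cd
  2-simplices (4): abc, abd, acd, bcd

giving chain groups C_0 ≅ Z^4, C_1 ≅ Z^6, C_2 ≅ Z^4.

∂_1: C_1 → C_0 is given by ∂[p,q] = [q] − [p]. For instance
  ∂bc = c − b.
The 4×6 boundary matrix has rank 3 and Smith normal form diag(1,1,1).

∂_2: C_2 → C_1 maps a triangle to the signed sum of its edges. For instance
  ∂abc = bc − ac + ab,
  ∂bcd = cd − bd + bc.
This gives a 6×4 integer matrix of rank 3; reducing to Smith normal form yields diagonal entries (1,1,1).

Now H_k = ker ∂_k / im ∂_{k+1}, so:

  H_2: rank ker ∂_2 − rank ∂_3 = (4 − 3) − 0 = 1, and there is no ∂_3, so H_2 = Z.

(K is a triangulation of the 2-sphere S^2.)

H_2 = Z.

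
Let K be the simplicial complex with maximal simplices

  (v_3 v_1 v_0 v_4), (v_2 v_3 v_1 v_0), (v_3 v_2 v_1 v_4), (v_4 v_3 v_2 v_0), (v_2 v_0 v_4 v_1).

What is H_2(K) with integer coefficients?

H_2 = 0.

We work with the vertex ordering v_0 < v_1 < v_2 < v_3 < v_4. The simplices of K, each written with vertices in increasing order, are:

  0-simplices (5): [v_0], [v_1], [v_2], [v_3], [v_4]
  1-simplices (10): [v_0,v_1], [v_0,v_2], [v_0,v_3], [v_0,v_4], [v_1,v_2], [v_1,v_3], [v_1,v_4], [v_2,v_3], [v_2,v_4], [v_3,v_4]
  2-simplices (10): [v_0,v_1,v_2], [v_0,v_1,v_3], [v_0,v_1,v_4], [v_0,v_2,v_3], [v_0,v_2,v_4], [v_0,v_3,v_4], [v_1,v_2,v_3], [v_1,v_2,v_4], [v_1,v_3,v_4], [v_2,v_3,v_4]
  3-simplices (5): [v_0,v_1,v_2,v_3], [v_0,v_1,v_2,v_4], [v_0,v_1,v_3,v_4], [v_0,v_2,v_3,v_4], [v_1,v_2,v_3,v_4]

so the chain groups are C_0 ≅ Z^5, C_1 ≅ Z^10, C_2 ≅ Z^10, C_3 ≅ Z^5.

The boundary map ∂_1: C_1 → C_0 is given by ∂[p,q] = [q] − [p].
As a 5×10 matrix over Z this has rank 4, with invariant factors (1,1,1,1).

Boundary ∂_2: C_2 → C_1 sends each 2-simplex [p,q,r] to [q,r] − [p,r] + [p,q]. For instance
  ∂[v_1,v_3,v_4] = [v_3,v_4] − [v_1,v_4] + [v_1,v_3],
  ∂[v_1,v_2,v_3] = [v_2,v_3] − [v_1,v_3] + [v_1,v_2].
As a 10×10 matrix over Z this has rank 6, with invariant factors (1,1,1,1,1,1).

The boundary map ∂_3: C_3 → C_2 sends each 3-simplex σ to the alternating sum Σ_i (−1)^i (σ with its i-th vertex removed). For instance
  ∂[v_0,v_1,v_2,v_3] = [v_1,v_2,v_3] − [v_0,v_2,v_3] + [v_0,v_1,v_3] − [v_0,v_1,v_2],
  ∂[v_0,v_2,v_3,v_4] = [v_2,v_3,v_4] − [v_0,v_3,v_4] + [v_0,v_2,v_4] − [v_0,v_2,v_3].
As a 10×5 matrix over Z this has rank 4, with invariant factors (1,1,1,1).

Computing H_k = (kernel of ∂_k) / (image of ∂_{k+1}):

  H_2: rank ker ∂_2 − rank ∂_3 = (10 − 6) − 4 = 0, and the invariant factors of ∂_3 are all 1, so H_2 = 0.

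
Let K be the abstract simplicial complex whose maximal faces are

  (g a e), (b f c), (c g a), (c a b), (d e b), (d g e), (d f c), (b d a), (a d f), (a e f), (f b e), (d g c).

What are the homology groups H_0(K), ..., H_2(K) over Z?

Take the total order a < b < c < d < e < f < g on the vertex set. Then K (dimension 2) consists of the simplices:

  0-simplices (7): a, b, c, d, e, f, g
  1-simplices (18): ab, ac, ad, ae, af, ag, bc, bd, be, bf, cd, cf, cg, de, df, dg, ef, eg
  2-simplices (12): abc, abd, acg, adf, aef, aeg, bcf, bde, bef, cdf, cdg, deg

Hence C_0 ≅ Z^7, C_1 ≅ Z^18, C_2 ≅ Z^12.

∂_1: C_1 → C_0 maps an edge to its endpoints' difference, ∂[p,q] = q − p.
The resulting 7×18 matrix has rank 6, and its Smith normal form has invariant factors (1,1,1,1,1,1).

The boundary map ∂_2: C_2 → C_1 maps a triangle to the signed sum of its edges. For instance
  ∂deg = eg − dg + de,
  ∂acg = cg − ag + ac.
This gives a 18×12 integer matrix of rank 12; reducing to Smith normal form yields diagonal entries (1,1,1,1,1,1,1,1,1,1,1,2).

From H_k ≅ ker(∂_k) / im(∂_{k+1}) we obtain:

  H_0: rank C_0 − rank ∂_1 = 7 − 6 = 1, and the invariant factors of ∂_1 are all 1, so H_0 ≅ Z.
  H_1: rank ker ∂_1 − rank ∂_2 = (18 − 6) − 12 = 0, and ∂_2 has invariant factor 2 > 1, so H_1 ≅ Z/2.
  H_2: rank ker ∂_2 − rank ∂_3 = (12 − 12) − 0 = 0, and there is no ∂_3, so H_2 ≅ 0.

(K is a triangulation of the real projective plane RP^2.)

H_0 = Z,  H_1 = Z/2,  H_2 = 0.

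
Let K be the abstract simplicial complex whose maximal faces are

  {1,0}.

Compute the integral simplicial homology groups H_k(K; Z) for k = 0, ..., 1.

H_0 ≅ Z,  H_1 = 0.

We work with the vertex ordering 0 < 1. The simplices of K, each written with vertices in increasing order, are:

  0-simplices (2): [0], [1]
  1-simplices (1): [0,1]

giving chain groups C_0 ≅ Z^2, C_1 ≅ Z^1.

The boundary map ∂_1: C_1 → C_0 is given by ∂[p,q] = [q] − [p]. For instance
  ∂[0,1] = [1] − [0].
This gives a 2×1 integer matrix of rank 1; reducing to Smith normal form yields diagonal entries (1).

From H_k ≅ ker(∂_k) / im(∂_{k+1}) we obtain:

  H_0: rank C_0 − rank ∂_1 = 2 − 1 = 1, and the invariant factors of ∂_1 are all 1, so H_0 = Z.
  H_1: rank ker ∂_1 − rank ∂_2 = (1 − 1) − 0 = 0, and there is no ∂_2, so H_1 = 0.

(K is a triangulation of the 1-simplex.)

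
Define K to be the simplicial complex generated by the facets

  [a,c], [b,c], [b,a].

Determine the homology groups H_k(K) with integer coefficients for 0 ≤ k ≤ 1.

H_0 = Z,  H_1 = Z.

Order the vertices as a < b < c. Listing each simplex with vertices in this order, K has dimension 1 with simplices:

  0-simplices (3): a, b, c
  1-simplices (3): ab, ac, bc

Hence C_0 ≅ Z^3, C_1 ≅ Z^3.

Boundary ∂_1: C_1 → C_0 sends each edge [p,q] (with p < q) to q − p. For instance
  ∂ac = c − a.
The resulting 3×3 matrix has rank 2, and its Smith normal form has invariant factors (1,1).

Reading off H_k = ker ∂_k / im ∂_{k+1}:

  H_0: rank C_0 − rank ∂_1 = 3 − 2 = 1, and the invariant factors of ∂_1 are all 1, so H_0 ≅ Z.
  H_1: rank ker ∂_1 − rank ∂_2 = (3 − 2) − 0 = 1, and there is no ∂_2, so H_1 ≅ Z.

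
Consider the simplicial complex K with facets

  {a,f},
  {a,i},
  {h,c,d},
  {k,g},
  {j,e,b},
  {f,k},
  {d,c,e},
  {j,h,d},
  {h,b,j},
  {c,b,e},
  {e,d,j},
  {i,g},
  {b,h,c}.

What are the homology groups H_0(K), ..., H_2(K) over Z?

Take the total order a < b < c < d < e < f < g < h < i < j < k on the vertex set. Then K (dimension 2) consists of the simplices:

  0-simplices (11): a, b, c, d, e, f, g, h, i, j, k
  1-simplices (17): af, ai, bc, be, bh, bj, cd, ce, ch, de, dh, dj, ej, fk, gi, gk, hj
  2-simplices (8): bce, bch, bej, bhj, cde, cdh, dej, dhj

giving chain groups C_0 ≅ Z^11, C_1 ≅ Z^17, C_2 ≅ Z^8.

∂_1: C_1 → C_0 sends each edge [p,q] (with p < q) to q − p. For instance
  ∂gk = k − g.
The 11×17 boundary matrix has rank 9 and Smith normal form diag(1,1,1,1,1,1,1,1,1).

Boundary ∂_2: C_2 → C_1 maps a triangle to the signed sum of its edges. For instance
  ∂bch = ch − bh + bc,
  ∂dej = ej − dj + de.
The 17×8 boundary matrix has rank 7 and Smith normal form diag(1,1,1,1,1,1,1).

From H_k ≅ ker(∂_k) / im(∂_{k+1}) we obtain:

  H_0: rank C_0 − rank ∂_1 = 11 − 9 = 2, and the invariant factors of ∂_1 are all 1, so H_0 = Z^2.
  H_1: rank ker ∂_1 − rank ∂_2 = (17 − 9) − 7 = 1, and the invariant factors of ∂_2 are all 1, so H_1 = Z.
  H_2: rank ker ∂_2 − rank ∂_3 = (8 − 7) − 0 = 1, and there is no ∂_3, so H_2 = Z.

H_0 ≅ Z^2,  H_1 ≅ Z,  H_2 ≅ Z.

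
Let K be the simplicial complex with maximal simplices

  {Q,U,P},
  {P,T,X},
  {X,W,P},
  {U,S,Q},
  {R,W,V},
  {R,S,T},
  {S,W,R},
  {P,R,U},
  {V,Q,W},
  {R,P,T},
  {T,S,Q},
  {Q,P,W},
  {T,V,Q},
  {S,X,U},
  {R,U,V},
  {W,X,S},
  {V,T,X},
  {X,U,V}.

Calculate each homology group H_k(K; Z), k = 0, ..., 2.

H_0 = Z,  H_1 = Z^2,  H_2 = Z.

Take the total order P < Q < R < S < T < U < V < W < X on the vertex set. Then K (dimension 2) consists of the simplices:

  0-simplices (9): P, Q, R, S, T, U, V, W, X
  1-simplices (27): PQ, PR, PT, PU, PW, PX, QS, QT, QU, QV, QW, RS, RT, RU, RV, RW, ST, SU, SW, SX, TV, TX, UV, UX, VW, VX, WX
  2-simplices (18): PQU, PQW, PRT, PRU, PTX, PWX, QST, QSU, QTV, QVW, RST, RSW, RUV, RVW, SUX, SWX, TVX, UVX

giving chain groups C_0 ≅ Z^9, C_1 ≅ Z^27, C_2 ≅ Z^18.

The boundary map ∂_1: C_1 → C_0 maps an edge to its endpoints' difference, ∂[p,q] = q − p.
The 9×27 boundary matrix has rank 8 and Smith normal form diag(1,1,1,1,1,1,1,1).

The boundary map ∂_2: C_2 → C_1 sends each 2-simplex [p,q,r] to [q,r] − [p,r] + [p,q]. For instance
  ∂PWX = WX − PX + PW,
  ∂SUX = UX − SX + SU.
This gives a 27×18 integer matrix of rank 17; reducing to Smith normal form yields diagonal entries (1,1,1,1,1,1,1,1,1,1,1,1,1,1,1,1,1).

Reading off H_k = ker ∂_k / im ∂_{k+1}:

  H_0: rank C_0 − rank ∂_1 = 9 − 8 = 1, and the invariant factors of ∂_1 are all 1, so H_0 ≅ Z.
  H_1: rank ker ∂_1 − rank ∂_2 = (27 − 8) − 17 = 2, and the invariant factors of ∂_2 are all 1, so H_1 ≅ Z^2.
  H_2: rank ker ∂_2 − rank ∂_3 = (18 − 17) − 0 = 1, and there is no ∂_3, so H_2 ≅ Z.

As a check, the Euler characteristic is 9 − 27 + 18 = 0, which agrees with 1 − 2 + 1 = 0.
(K is a triangulation of the torus T^2.)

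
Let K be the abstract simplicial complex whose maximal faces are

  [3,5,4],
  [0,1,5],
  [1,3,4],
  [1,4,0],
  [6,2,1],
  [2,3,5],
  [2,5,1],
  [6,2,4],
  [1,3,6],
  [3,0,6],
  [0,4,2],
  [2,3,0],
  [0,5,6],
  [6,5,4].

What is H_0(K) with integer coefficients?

We work with the vertex ordering 0 < 1 < 2 < 3 < 4 < 5 < 6. The simplices of K, each written with vertices in increasing order, are:

  0-simplices (7): [0], [1], [2], [3], [4], [5], [6]
  1-simplices (21): [0,1], [0,2], [0,3], [0,4], [0,5], [0,6], [1,2], [1,3], [1,4], [1,5], [1,6], [2,3], [2,4], [2,5], [2,6], [3,4], [3,5], [3,6], [4,5], [4,6], [5,6]
  2-simplices (14): [0,1,4], [0,1,5], [0,2,3], [0,2,4], [0,3,6], [0,5,6], [1,2,5], [1,2,6], [1,3,4], [1,3,6], [2,3,5], [2,4,6], [3,4,5], [4,5,6]

so the chain groups are C_0 ≅ Z^7, C_1 ≅ Z^21, C_2 ≅ Z^14.

∂_1: C_1 → C_0 maps an edge to its endpoints' difference, ∂[p,q] = q − p. For instance
  ∂[0,6] = [6] − [0].
The resulting 7×21 matrix has rank 6, and its Smith normal form has invariant factors (1,1,1,1,1,1).

The boundary map ∂_2: C_2 → C_1 maps a triangle to the signed sum of its edges. For instance
  ∂[0,5,6] = [5,6] − [0,6] + [0,5],
  ∂[0,1,5] = [1,5] − [0,5] + [0,1].
This gives a 21×14 integer matrix of rank 13; reducing to Smith normal form yields diagonal entries (1,1,1,1,1,1,1,1,1,1,1,1,1).

Computing H_k = (kernel of ∂_k) / (image of ∂_{k+1}):

  H_0: rank C_0 − rank ∂_1 = 7 − 6 = 1, and the invariant factors of ∂_1 are all 1, so H_0 = Z.

(K is a triangulation of the torus T^2.)

H_0 = Z.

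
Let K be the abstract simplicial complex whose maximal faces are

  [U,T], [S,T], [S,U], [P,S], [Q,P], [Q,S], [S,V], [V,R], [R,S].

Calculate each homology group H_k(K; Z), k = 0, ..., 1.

H_0 = Z,  H_1 = Z^3.

Order the vertices as P < Q < R < S < T < U < V. Listing each simplex with vertices in this order, K has dimension 1 with simplices:

  0-simplices (7): P, Q, R, S, T, U, V
  1-simplices (9): PQ, PS, QS, RS, RV, ST, SU, SV, TU

so the chain groups are C_0 ≅ Z^7, C_1 ≅ Z^9.

The boundary map ∂_1: C_1 → C_0 sends each edge [p,q] (with p < q) to q − p.
The resulting 7×9 matrix has rank 6, and its Smith normal form has invariant factors (1,1,1,1,1,1).

Computing H_k = (kernel of ∂_k) / (image of ∂_{k+1}):

  H_0: rank C_0 − rank ∂_1 = 7 − 6 = 1, and the invariant factors of ∂_1 are all 1, so H_0 ≅ Z.
  H_1: rank ker ∂_1 − rank ∂_2 = (9 − 6) − 0 = 3, and there is no ∂_2, so H_1 ≅ Z^3.

As a check, the Euler characteristic is 7 − 9 = -2, which agrees with 1 − 3 = -2.
(K is a triangulation of a wedge of 3 circles.)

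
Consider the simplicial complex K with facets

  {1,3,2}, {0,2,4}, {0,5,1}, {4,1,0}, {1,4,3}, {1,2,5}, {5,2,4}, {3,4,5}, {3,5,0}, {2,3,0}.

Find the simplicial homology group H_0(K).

H_0 = Z.

Order the vertices as 0 < 1 < 2 < 3 < 4 < 5. Listing each simplex with vertices in this order, K has dimension 2 with simplices:

  0-simplices (6): [0], [1], [2], [3], [4], [5]
  1-simplices (15): [0,1], [0,2], [0,3], [0,4], [0,5], [1,2], [1,3], [1,4], [1,5], [2,3], [2,4], [2,5], [3,4], [3,5], [4,5]
  2-simplices (10): [0,1,4], [0,1,5], [0,2,3], [0,2,4], [0,3,5], [1,2,3], [1,2,5], [1,3,4], [2,4,5], [3,4,5]

so the chain groups are C_0 ≅ Z^6, C_1 ≅ Z^15, C_2 ≅ Z^10.

The boundary map ∂_1: C_1 → C_0 sends each edge [p,q] (with p < q) to q − p. For instance
  ∂[1,4] = [4] − [1].
The resulting 6×15 matrix has rank 5, and its Smith normal form has invariant factors (1,1,1,1,1).

∂_2: C_2 → C_1 acts by ∂[p,q,r] = [q,r] − [p,r] + [p,q]. For instance
  ∂[1,3,4] = [3,4] − [1,4] + [1,3],
  ∂[0,1,4] = [1,4] − [0,4] + [0,1].
This gives a 15×10 integer matrix of rank 10; reducing to Smith normal form yields diagonal entries (1,1,1,1,1,1,1,1,1,2).

From H_k ≅ ker(∂_k) / im(∂_{k+1}) we obtain:

  H_0: rank C_0 − rank ∂_1 = 6 − 5 = 1, and the invariant factors of ∂_1 are all 1, so H_0 = Z.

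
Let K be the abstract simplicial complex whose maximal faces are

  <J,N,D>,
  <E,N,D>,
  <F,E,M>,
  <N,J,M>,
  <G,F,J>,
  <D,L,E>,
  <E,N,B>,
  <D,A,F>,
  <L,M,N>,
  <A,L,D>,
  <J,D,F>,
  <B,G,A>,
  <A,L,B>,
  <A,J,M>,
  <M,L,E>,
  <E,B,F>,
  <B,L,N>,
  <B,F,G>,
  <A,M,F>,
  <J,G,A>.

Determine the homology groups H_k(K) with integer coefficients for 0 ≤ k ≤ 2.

H_0 ≅ Z,  H_1 ≅ Z ⊕ Z_2,  H_2 = 0.

Take the total order A < B < D < E < F < G < J < L < M < N on the vertex set. Then K (dimension 2) consists of the simplices:

  0-simplices (10): A, B, D, E, F, G, J, L, M, N
  1-simplices (30): AB, AD, AF, AG, AJ, AL, AM, BE, BF, BG, BL, BN, DE, DF, DJ, DL, DN, EF, EL, EM, EN, FG, FJ, FM, GJ, JM, JN, LM, LN, MN
  2-simplices (20): ABG, ABL, ADF, ADL, AFM, AGJ, AJM, BEF, BEN, BFG, BLN, DEL, DEN, DFJ, DJN, EFM, ELM, FGJ, JMN, LMN

so the chain groups are C_0 ≅ Z^10, C_1 ≅ Z^30, C_2 ≅ Z^20.

Boundary ∂_1: C_1 → C_0 sends each edge [p,q] (with p < q) to q − p. For instance
  ∂EL = L − E.
The resulting 10×30 matrix has rank 9, and its Smith normal form has invariant factors (1,1,1,1,1,1,1,1,1).

The boundary map ∂_2: C_2 → C_1 maps a triangle to the signed sum of its edges. For instance
  ∂ABG = BG − AG + AB,
  ∂DJN = JN − DN + DJ.
As a 30×20 matrix over Z this has rank 20, with invariant factors (1,1,1,1,1,1,1,1,1,1,1,1,1,1,1,1,1,1,1,2).

From H_k ≅ ker(∂_k) / im(∂_{k+1}) we obtain:

  H_0: rank C_0 − rank ∂_1 = 10 − 9 = 1, and the invariant factors of ∂_1 are all 1, so H_0 = Z.
  H_1: rank ker ∂_1 − rank ∂_2 = (30 − 9) − 20 = 1, and ∂_2 has invariant factor 2 > 1, so H_1 = Z ⊕ Z_2.
  H_2: rank ker ∂_2 − rank ∂_3 = (20 − 20) − 0 = 0, and there is no ∂_3, so H_2 = 0.

(K is a triangulation of the Klein bottle.)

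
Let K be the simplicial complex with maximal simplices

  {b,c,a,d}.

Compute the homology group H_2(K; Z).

H_2 ≅ 0.

We work with the vertex ordering a < b < c < d. The simplices of K, each written with vertices in increasing order, are:

  0-simplices (4): a, b, c, d
  1-simplices (6): ab, ac, ad, bc, bd, cd
  2-simplices (4): abc, abd, acd, bcd
  3-simplices (1): abcd

so the chain groups are C_0 ≅ Z^4, C_1 ≅ Z^6, C_2 ≅ Z^4, C_3 ≅ Z^1.

Boundary ∂_1: C_1 → C_0 maps an edge to its endpoints' difference, ∂[p,q] = q − p. For instance
  ∂bd = d − b.
This gives a 4×6 integer matrix of rank 3; reducing to Smith normal form yields diagonal entries (1,1,1).

Boundary ∂_2: C_2 → C_1 maps a triangle to the signed sum of its edges. For instance
  ∂acd = cd − ad + ac,
  ∂bcd = cd − bd + bc.
This gives a 6×4 integer matrix of rank 3; reducing to Smith normal form yields diagonal entries (1,1,1).

The boundary map ∂_3: C_3 → C_2 sends each 3-simplex σ to the alternating sum Σ_i (−1)^i (σ with its i-th vertex removed). For instance
  ∂abcd = bcd − acd + abd − abc.
As a 4×1 matrix over Z this has rank 1, with invariant factors (1).

Now H_k = ker ∂_k / im ∂_{k+1}, so:

  H_2: rank ker ∂_2 − rank ∂_3 = (4 − 3) − 1 = 0, and the invariant factors of ∂_3 are all 1, so H_2 ≅ 0.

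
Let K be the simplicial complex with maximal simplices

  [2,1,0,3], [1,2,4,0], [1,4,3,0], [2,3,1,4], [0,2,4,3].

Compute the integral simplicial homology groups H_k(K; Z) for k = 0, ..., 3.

H_0 ≅ Z,  H_1 = 0,  H_2 = 0,  H_3 ≅ Z.

Take the total order 0 < 1 < 2 < 3 < 4 on the vertex set. Then K (dimension 3) consists of the simplices:

  0-simplices (5): [0], [1], [2], [3], [4]
  1-simplices (10): [0,1], [0,2], [0,3], [0,4], [1,2], [1,3], [1,4], [2,3], [2,4], [3,4]
  2-simplices (10): [0,1,2], [0,1,3], [0,1,4], [0,2,3], [0,2,4], [0,3,4], [1,2,3], [1,2,4], [1,3,4], [2,3,4]
  3-simplices (5): [0,1,2,3], [0,1,2,4], [0,1,3,4], [0,2,3,4], [1,2,3,4]

giving chain groups C_0 ≅ Z^5, C_1 ≅ Z^10, C_2 ≅ Z^10, C_3 ≅ Z^5.

∂_1: C_1 → C_0 sends each edge [p,q] (with p < q) to q − p.
The resulting 5×10 matrix has rank 4, and its Smith normal form has invariant factors (1,1,1,1).

The boundary map ∂_2: C_2 → C_1 sends each 2-simplex [p,q,r] to [q,r] − [p,r] + [p,q]. For instance
  ∂[2,3,4] = [3,4] − [2,4] + [2,3],
  ∂[1,2,4] = [2,4] − [1,4] + [1,2].
The 10×10 boundary matrix has rank 6 and Smith normal form diag(1,1,1,1,1,1).

Boundary ∂_3: C_3 → C_2 sends each 3-simplex σ to the alternating sum Σ_i (−1)^i (σ with its i-th vertex removed). For instance
  ∂[0,1,2,4] = [1,2,4] − [0,2,4] + [0,1,4] − [0,1,2],
  ∂[1,2,3,4] = [2,3,4] − [1,3,4] + [1,2,4] − [1,2,3].
The resulting 10×5 matrix has rank 4, and its Smith normal form has invariant factors (1,1,1,1).

From H_k ≅ ker(∂_k) / im(∂_{k+1}) we obtain:

  H_0: rank C_0 − rank ∂_1 = 5 − 4 = 1, and the invariant factors of ∂_1 are all 1, so H_0 ≅ Z.
  H_1: rank ker ∂_1 − rank ∂_2 = (10 − 4) − 6 = 0, and the invariant factors of ∂_2 are all 1, so H_1 ≅ 0.
  H_2: rank ker ∂_2 − rank ∂_3 = (10 − 6) − 4 = 0, and the invariant factors of ∂_3 are all 1, so H_2 ≅ 0.
  H_3: rank ker ∂_3 − rank ∂_4 = (5 − 4) − 0 = 1, and there is no ∂_4, so H_3 ≅ Z.

As a check, the Euler characteristic is 5 − 10 + 10 − 5 = 0, which agrees with 1 − 0 + 0 − 1 = 0.
(K is a triangulation of the 3-sphere S^3.)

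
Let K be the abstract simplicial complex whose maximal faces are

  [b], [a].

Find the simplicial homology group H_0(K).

H_0 = Z^2.

Fix the vertex order a < b and write every simplex with vertices in increasing order. Then dim K = 0 and the simplices of K are:

  0-simplices (2): a, b

so the chain groups are C_0 ≅ Z^2.

Reading off H_k = ker ∂_k / im ∂_{k+1}:

  H_0: rank C_0 − rank ∂_1 = 2 − 0 = 2, and there is no ∂_1, so H_0 ≅ Z^2.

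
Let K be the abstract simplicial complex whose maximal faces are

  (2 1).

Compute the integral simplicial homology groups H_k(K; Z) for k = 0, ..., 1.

H_0 = Z,  H_1 = 0.

K has 2 vertices, 1 edge.
rank ∂_0 = 0, rank ∂_1 = 1 ⇒ b_0 = 2 − 0 − 1 = 1; all invariant factors of ∂_1 are 1 so no torsion. So H_0 ≅ Z.
rank ∂_1 = 1, rank ∂_2 = 0 ⇒ b_1 = 1 − 1 − 0 = 0. So H_1 ≅ 0.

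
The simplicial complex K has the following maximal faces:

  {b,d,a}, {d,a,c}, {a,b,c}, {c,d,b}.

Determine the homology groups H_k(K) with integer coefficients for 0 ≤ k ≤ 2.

K has 4 vertices, 6 edges, 4 triangles.
rank ∂_0 = 0, rank ∂_1 = 3 ⇒ b_0 = 4 − 0 − 3 = 1; all invariant factors of ∂_1 are 1 so no torsion. So H_0 ≅ Z.
rank ∂_1 = 3, rank ∂_2 = 3 ⇒ b_1 = 6 − 3 − 3 = 0; all invariant factors of ∂_2 are 1 so no torsion. So H_1 ≅ 0.
rank ∂_2 = 3, rank ∂_3 = 0 ⇒ b_2 = 4 − 3 − 0 = 1. So H_2 ≅ Z.

H_0 = Z,  H_1 = 0,  H_2 = Z.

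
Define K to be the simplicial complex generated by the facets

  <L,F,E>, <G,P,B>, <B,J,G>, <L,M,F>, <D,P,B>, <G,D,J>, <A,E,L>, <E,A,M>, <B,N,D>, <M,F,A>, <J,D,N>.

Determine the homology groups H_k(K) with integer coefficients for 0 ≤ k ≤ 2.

H_0 = Z^2,  H_1 = Z^2,  H_2 = 0.

Order the vertices as A < B < D < E < F < G < J < L < M < N < P. Listing each simplex with vertices in this order, K has dimension 2 with simplices:

  0-simplices (11): A, B, D, E, F, G, J, L, M, N, P
  1-simplices (22): AE, AF, AL, AM, BD, BG, BJ, BN, BP, DG, DJ, DN, DP, EF, EL, EM, FL, FM, GJ, GP, JN, LM
  2-simplices (11): AEL, AEM, AFM, BDN, BDP, BGJ, BGP, DGJ, DJN, EFL, FLM

giving chain groups C_0 ≅ Z^11, C_1 ≅ Z^22, C_2 ≅ Z^11.

Boundary ∂_1: C_1 → C_0 is given by ∂[p,q] = [q] − [p].
This gives a 11×22 integer matrix of rank 9; reducing to Smith normal form yields diagonal entries (1,1,1,1,1,1,1,1,1).

∂_2: C_2 → C_1 sends each 2-simplex [p,q,r] to [q,r] − [p,r] + [p,q]. For instance
  ∂BGP = GP − BP + BG,
  ∂BGJ = GJ − BJ + BG.
As a 22×11 matrix over Z this has rank 11, with invariant factors (1,1,1,1,1,1,1,1,1,1,1).

Reading off H_k = ker ∂_k / im ∂_{k+1}:

  H_0: rank C_0 − rank ∂_1 = 11 − 9 = 2, and the invariant factors of ∂_1 are all 1, so H_0 = Z^2.
  H_1: rank ker ∂_1 − rank ∂_2 = (22 − 9) − 11 = 2, and the invariant factors of ∂_2 are all 1, so H_1 = Z^2.
  H_2: rank ker ∂_2 − rank ∂_3 = (11 − 11) − 0 = 0, and there is no ∂_3, so H_2 = 0.

As a check, the Euler characteristic is 11 − 22 + 11 = 0, which agrees with 2 − 2 + 0 = 0.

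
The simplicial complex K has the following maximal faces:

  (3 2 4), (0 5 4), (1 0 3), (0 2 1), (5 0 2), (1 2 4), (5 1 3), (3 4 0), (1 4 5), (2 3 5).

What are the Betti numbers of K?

b_0 = 1, b_1 = 0, b_2 = 0.

We work with the vertex ordering 0 < 1 < 2 < 3 < 4 < 5. The simplices of K, each written with vertices in increasing order, are:

  0-simplices (6): [0], [1], [2], [3], [4], [5]
  1-simplices (15): [0,1], [0,2], [0,3], [0,4], [0,5], [1,2], [1,3], [1,4], [1,5], [2,3], [2,4], [2,5], [3,4], [3,5], [4,5]
  2-simplices (10): [0,1,2], [0,1,3], [0,2,5], [0,3,4], [0,4,5], [1,2,4], [1,3,5], [1,4,5], [2,3,4], [2,3,5]

so the chain groups are C_0 ≅ Z^6, C_1 ≅ Z^15, C_2 ≅ Z^10.

Boundary ∂_1: C_1 → C_0 maps an edge to its endpoints' difference, ∂[p,q] = q − p. For instance
  ∂[1,2] = [2] − [1].
As a 6×15 matrix over Z this has rank 5, with invariant factors (1,1,1,1,1).

Boundary ∂_2: C_2 → C_1 acts by ∂[p,q,r] = [q,r] − [p,r] + [p,q]. For instance
  ∂[0,4,5] = [4,5] − [0,5] + [0,4],
  ∂[0,1,3] = [1,3] − [0,3] + [0,1].
The 15×10 boundary matrix has rank 10 and Smith normal form diag(1,1,1,1,1,1,1,1,1,2).

From H_k ≅ ker(∂_k) / im(∂_{k+1}) we obtain:

  H_0: rank C_0 − rank ∂_1 = 6 − 5 = 1, and the invariant factors of ∂_1 are all 1, so H_0 ≅ Z.
  H_1: rank ker ∂_1 − rank ∂_2 = (15 − 5) − 10 = 0, and ∂_2 has invariant factor 2 > 1, so H_1 ≅ Z_2.
  H_2: rank ker ∂_2 − rank ∂_3 = (10 − 10) − 0 = 0, and there is no ∂_3, so H_2 ≅ 0.

Hence the Betti numbers are b_0 = 1, b_1 = 0, b_2 = 0.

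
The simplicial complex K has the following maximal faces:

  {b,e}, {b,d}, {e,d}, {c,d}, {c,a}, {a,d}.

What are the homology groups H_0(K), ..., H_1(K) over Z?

H_0 = Z,  H_1 = Z^2.

K has 5 vertices, 6 edges.
rank ∂_0 = 0, rank ∂_1 = 4 ⇒ b_0 = 5 − 0 − 4 = 1; all invariant factors of ∂_1 are 1 so no torsion. So H_0 ≅ Z.
rank ∂_1 = 4, rank ∂_2 = 0 ⇒ b_1 = 6 − 4 − 0 = 2. So H_1 ≅ Z^2.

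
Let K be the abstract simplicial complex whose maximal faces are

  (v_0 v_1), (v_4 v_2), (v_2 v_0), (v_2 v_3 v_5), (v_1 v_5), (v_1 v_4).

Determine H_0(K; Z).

Order the vertices as v_0 < v_1 < v_2 < v_3 < v_4 < v_5. Listing each simplex with vertices in this order, K has dimension 2 with simplices:

  0-simplices (6): [v_0], [v_1], [v_2], [v_3], [v_4], [v_5]
  1-simplices (8): [v_0,v_1], [v_0,v_2], [v_1,v_4], [v_1,v_5], [v_2,v_3], [v_2,v_4], [v_2,v_5], [v_3,v_5]
  2-simplices (1): [v_2,v_3,v_5]

so the chain groups are C_0 ≅ Z^6, C_1 ≅ Z^8, C_2 ≅ Z^1.

Boundary ∂_1: C_1 → C_0 sends each edge [p,q] (with p < q) to q − p. For instance
  ∂[v_1,v_5] = [v_5] − [v_1].
As a 6×8 matrix over Z this has rank 5, with invariant factors (1,1,1,1,1).

Boundary ∂_2: C_2 → C_1 sends each 2-simplex [p,q,r] to [q,r] − [p,r] + [p,q]. For instance
  ∂[v_2,v_3,v_5] = [v_3,v_5] − [v_2,v_5] + [v_2,v_3].
As a 8×1 matrix over Z this has rank 1, with invariant factors (1).

Reading off H_k = ker ∂_k / im ∂_{k+1}:

  H_0: rank C_0 − rank ∂_1 = 6 − 5 = 1, and the invariant factors of ∂_1 are all 1, so H_0 = Z.

H_0 ≅ Z.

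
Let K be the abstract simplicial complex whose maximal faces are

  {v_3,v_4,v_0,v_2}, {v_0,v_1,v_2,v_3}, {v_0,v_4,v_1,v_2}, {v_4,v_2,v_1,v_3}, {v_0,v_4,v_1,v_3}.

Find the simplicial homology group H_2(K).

H_2 ≅ 0.

Take the total order v_0 < v_1 < v_2 < v_3 < v_4 on the vertex set. Then K (dimension 3) consists of the simplices:

  0-simplices (5): [v_0], [v_1], [v_2], [v_3], [v_4]
  1-simplices (10): [v_0,v_1], [v_0,v_2], [v_0,v_3], [v_0,v_4], [v_1,v_2], [v_1,v_3], [v_1,v_4], [v_2,v_3], [v_2,v_4], [v_3,v_4]
  2-simplices (10): [v_0,v_1,v_2], [v_0,v_1,v_3], [v_0,v_1,v_4], [v_0,v_2,v_3], [v_0,v_2,v_4], [v_0,v_3,v_4], [v_1,v_2,v_3], [v_1,v_2,v_4], [v_1,v_3,v_4], [v_2,v_3,v_4]
  3-simplices (5): [v_0,v_1,v_2,v_3], [v_0,v_1,v_2,v_4], [v_0,v_1,v_3,v_4], [v_0,v_2,v_3,v_4], [v_1,v_2,v_3,v_4]

giving chain groups C_0 ≅ Z^5, C_1 ≅ Z^10, C_2 ≅ Z^10, C_3 ≅ Z^5.

Boundary ∂_1: C_1 → C_0 maps an edge to its endpoints' difference, ∂[p,q] = q − p.
The resulting 5×10 matrix has rank 4, and its Smith normal form has invariant factors (1,1,1,1).

The boundary map ∂_2: C_2 → C_1 maps a triangle to the signed sum of its edges. For instance
  ∂[v_1,v_2,v_4] = [v_2,v_4] − [v_1,v_4] + [v_1,v_2],
  ∂[v_2,v_3,v_4] = [v_3,v_4] − [v_2,v_4] + [v_2,v_3].
The resulting 10×10 matrix has rank 6, and its Smith normal form has invariant factors (1,1,1,1,1,1).

The boundary map ∂_3: C_3 → C_2 sends each 3-simplex σ to the alternating sum Σ_i (−1)^i (σ with its i-th vertex removed). For instance
  ∂[v_0,v_1,v_2,v_4] = [v_1,v_2,v_4] − [v_0,v_2,v_4] + [v_0,v_1,v_4] − [v_0,v_1,v_2],
  ∂[v_0,v_1,v_3,v_4] = [v_1,v_3,v_4] − [v_0,v_3,v_4] + [v_0,v_1,v_4] − [v_0,v_1,v_3].
The 10×5 boundary matrix has rank 4 and Smith normal form diag(1,1,1,1).

Now H_k = ker ∂_k / im ∂_{k+1}, so:

  H_2: rank ker ∂_2 − rank ∂_3 = (10 − 6) − 4 = 0, and the invariant factors of ∂_3 are all 1, so H_2 = 0.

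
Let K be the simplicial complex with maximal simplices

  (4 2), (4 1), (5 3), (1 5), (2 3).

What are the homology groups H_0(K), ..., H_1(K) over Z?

H_0 ≅ Z,  H_1 ≅ Z.

We work with the vertex ordering 1 < 2 < 3 < 4 < 5. The simplices of K, each written with vertices in increasing order, are:

  0-simplices (5): [1], [2], [3], [4], [5]
  1-simplices (5): [1,4], [1,5], [2,3], [2,4], [3,5]

Hence C_0 ≅ Z^5, C_1 ≅ Z^5.

∂_1: C_1 → C_0 is given by ∂[p,q] = [q] − [p]. For instance
  ∂[1,4] = [4] − [1].
As a 5×5 matrix over Z this has rank 4, with invariant factors (1,1,1,1).

Now H_k = ker ∂_k / im ∂_{k+1}, so:

  H_0: rank C_0 − rank ∂_1 = 5 − 4 = 1, and the invariant factors of ∂_1 are all 1, so H_0 = Z.
  H_1: rank ker ∂_1 − rank ∂_2 = (5 − 4) − 0 = 1, and there is no ∂_2, so H_1 = Z.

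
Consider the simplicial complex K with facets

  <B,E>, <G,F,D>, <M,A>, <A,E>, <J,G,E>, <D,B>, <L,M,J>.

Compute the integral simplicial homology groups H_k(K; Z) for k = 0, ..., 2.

H_0 = Z,  H_1 = Z^2,  H_2 = 0.

Order the vertices as A < B < D < E < F < G < J < L < M. Listing each simplex with vertices in this order, K has dimension 2 with simplices:

  0-simplices (9): A, B, D, E, F, G, J, L, M
  1-simplices (13): AE, AM, BD, BE, DF, DG, EG, EJ, FG, GJ, JL, JM, LM
  2-simplices (3): DFG, EGJ, JLM

Hence C_0 ≅ Z^9, C_1 ≅ Z^13, C_2 ≅ Z^3.

∂_1: C_1 → C_0 sends each edge [p,q] (with p < q) to q − p.
As a 9×13 matrix over Z this has rank 8, with invariant factors (1,1,1,1,1,1,1,1).

The boundary map ∂_2: C_2 → C_1 sends each 2-simplex [p,q,r] to [q,r] − [p,r] + [p,q]. For instance
  ∂JLM = LM − JM + JL,
  ∂DFG = FG − DG + DF.
This gives a 13×3 integer matrix of rank 3; reducing to Smith normal form yields diagonal entries (1,1,1).

Now H_k = ker ∂_k / im ∂_{k+1}, so:

  H_0: rank C_0 − rank ∂_1 = 9 − 8 = 1, and the invariant factors of ∂_1 are all 1, so H_0 = Z.
  H_1: rank ker ∂_1 − rank ∂_2 = (13 − 8) − 3 = 2, and the invariant factors of ∂_2 are all 1, so H_1 = Z^2.
  H_2: rank ker ∂_2 − rank ∂_3 = (3 − 3) − 0 = 0, and there is no ∂_3, so H_2 = 0.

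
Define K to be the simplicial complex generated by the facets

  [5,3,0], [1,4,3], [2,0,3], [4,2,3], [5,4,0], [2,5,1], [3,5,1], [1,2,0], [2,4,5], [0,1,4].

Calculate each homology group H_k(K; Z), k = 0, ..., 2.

Order the vertices as 0 < 1 < 2 < 3 < 4 < 5. Listing each simplex with vertices in this order, K has dimension 2 with simplices:

  0-simplices (6): [0], [1], [2], [3], [4], [5]
  1-simplices (15): [0,1], [0,2], [0,3], [0,4], [0,5], [1,2], [1,3], [1,4], [1,5], [2,3], [2,4], [2,5], [3,4], [3,5], [4,5]
  2-simplices (10): [0,1,2], [0,1,4], [0,2,3], [0,3,5], [0,4,5], [1,2,5], [1,3,4], [1,3,5], [2,3,4], [2,4,5]

giving chain groups C_0 ≅ Z^6, C_1 ≅ Z^15, C_2 ≅ Z^10.

∂_1: C_1 → C_0 sends each edge [p,q] (with p < q) to q − p.
As a 6×15 matrix over Z this has rank 5, with invariant factors (1,1,1,1,1).

Boundary ∂_2: C_2 → C_1 sends each 2-simplex [p,q,r] to [q,r] − [p,r] + [p,q]. For instance
  ∂[0,3,5] = [3,5] − [0,5] + [0,3],
  ∂[1,2,5] = [2,5] − [1,5] + [1,2].
As a 15×10 matrix over Z this has rank 10, with invariant factors (1,1,1,1,1,1,1,1,1,2).

From H_k ≅ ker(∂_k) / im(∂_{k+1}) we obtain:

  H_0: rank C_0 − rank ∂_1 = 6 − 5 = 1, and the invariant factors of ∂_1 are all 1, so H_0 ≅ Z.
  H_1: rank ker ∂_1 − rank ∂_2 = (15 − 5) − 10 = 0, and ∂_2 has invariant factor 2 > 1, so H_1 ≅ Z/2.
  H_2: rank ker ∂_2 − rank ∂_3 = (10 − 10) − 0 = 0, and there is no ∂_3, so H_2 ≅ 0.

As a check, the Euler characteristic is 6 − 15 + 10 = 1, which agrees with 1 − 0 + 0 = 1.

H_0 ≅ Z,  H_1 ≅ Z/2,  H_2 = 0.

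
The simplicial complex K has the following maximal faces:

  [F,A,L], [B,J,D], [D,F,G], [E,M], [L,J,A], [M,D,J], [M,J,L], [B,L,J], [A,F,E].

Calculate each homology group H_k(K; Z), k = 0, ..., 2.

H_0 = Z,  H_1 = Z^2,  H_2 = 0.

Order the vertices as A < B < D < E < F < G < J < L < M. Listing each simplex with vertices in this order, K has dimension 2 with simplices:

  0-simplices (9): A, B, D, E, F, G, J, L, M
  1-simplices (18): AE, AF, AJ, AL, BD, BJ, BL, DF, DG, DJ, DM, EF, EM, FG, FL, JL, JM, LM
  2-simplices (8): AEF, AFL, AJL, BDJ, BJL, DFG, DJM, JLM

Hence C_0 ≅ Z^9, C_1 ≅ Z^18, C_2 ≅ Z^8.

Boundary ∂_1: C_1 → C_0 maps an edge to its endpoints' difference, ∂[p,q] = q − p.
As a 9×18 matrix over Z this has rank 8, with invariant factors (1,1,1,1,1,1,1,1).

∂_2: C_2 → C_1 acts by ∂[p,q,r] = [q,r] − [p,r] + [p,q]. For instance
  ∂BDJ = DJ − BJ + BD,
  ∂AFL = FL − AL + AF.
The 18×8 boundary matrix has rank 8 and Smith normal form diag(1,1,1,1,1,1,1,1).

From H_k ≅ ker(∂_k) / im(∂_{k+1}) we obtain:

  H_0: rank C_0 − rank ∂_1 = 9 − 8 = 1, and the invariant factors of ∂_1 are all 1, so H_0 = Z.
  H_1: rank ker ∂_1 − rank ∂_2 = (18 − 8) − 8 = 2, and the invariant factors of ∂_2 are all 1, so H_1 = Z^2.
  H_2: rank ker ∂_2 − rank ∂_3 = (8 − 8) − 0 = 0, and there is no ∂_3, so H_2 = 0.

As a check, the Euler characteristic is 9 − 18 + 8 = -1, which agrees with 1 − 2 + 0 = -1.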